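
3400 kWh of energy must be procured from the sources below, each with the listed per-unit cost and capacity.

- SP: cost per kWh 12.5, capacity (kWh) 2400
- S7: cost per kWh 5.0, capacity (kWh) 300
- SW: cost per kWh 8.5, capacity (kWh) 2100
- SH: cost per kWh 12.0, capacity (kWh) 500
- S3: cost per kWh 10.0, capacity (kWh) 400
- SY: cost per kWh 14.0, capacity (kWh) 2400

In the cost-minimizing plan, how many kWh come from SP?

100

Fill from the cheapest source first.
S7 (5.0): use full 300 → 3100 kWh to go.
SW (8.5): use full 2100 → 1000 kWh to go.
S3 (10.0): use full 400 → 600 kWh to go.
SH (12.0): use full 500 → 100 kWh to go.
Take 100 from SP at 12.5 to finish.
SY: unused.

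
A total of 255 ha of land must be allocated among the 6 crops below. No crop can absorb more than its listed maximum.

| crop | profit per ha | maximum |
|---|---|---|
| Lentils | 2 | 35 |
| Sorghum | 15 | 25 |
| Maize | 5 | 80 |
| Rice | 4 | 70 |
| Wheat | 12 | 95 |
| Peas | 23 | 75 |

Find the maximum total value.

Order the crops by profit per ha: Peas 23 > Sorghum 15 > Wheat 12 > Maize 5 > Rice 4 > Lentils 2.
Give Peas 75 to hit its cap of 75 — 180 left.
Give Sorghum 25 to hit its cap of 25 — 155 left.
Wheat: +95 to 95 (cap) — 60 left.
Maize: +60 (room for 80) → 60. Pool exhausted.
Total = 15×25 + 5×60 + 12×95 + 23×75 = 3540.

3540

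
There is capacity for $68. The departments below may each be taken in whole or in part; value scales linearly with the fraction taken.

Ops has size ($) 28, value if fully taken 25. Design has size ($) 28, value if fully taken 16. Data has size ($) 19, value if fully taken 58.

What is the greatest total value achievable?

Rank by value-to-size ratio: Data 58/19≈3.05, Ops 25/28≈0.893, Design 16/28≈0.571.
Take all of Data (19 $, value 58) ; 49 $ left.
All 28 $ of Ops fit (value 25) ; 21 remain.
21 $ left: a 21/28 share of Design gives 16×21/28 = 12.
Total value = 95.

95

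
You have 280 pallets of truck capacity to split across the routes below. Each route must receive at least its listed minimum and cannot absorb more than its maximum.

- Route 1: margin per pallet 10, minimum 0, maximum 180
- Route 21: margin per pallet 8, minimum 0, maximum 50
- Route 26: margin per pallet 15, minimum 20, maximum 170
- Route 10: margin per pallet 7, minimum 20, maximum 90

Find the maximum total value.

Meeting every minimum uses 0+0+20+20 = 40 pallets, leaving 240.
Order the routes by margin per pallet: Route 26 15 > Route 1 10 > Route 21 8 > Route 10 7.
Route 26 takes 150 more to reach its cap of 170 ; 90 left.
Route 1: +90 (room for 180) → 90. Pool exhausted.
Total = 10×90 + 15×170 + 7×20 = 3590.

3590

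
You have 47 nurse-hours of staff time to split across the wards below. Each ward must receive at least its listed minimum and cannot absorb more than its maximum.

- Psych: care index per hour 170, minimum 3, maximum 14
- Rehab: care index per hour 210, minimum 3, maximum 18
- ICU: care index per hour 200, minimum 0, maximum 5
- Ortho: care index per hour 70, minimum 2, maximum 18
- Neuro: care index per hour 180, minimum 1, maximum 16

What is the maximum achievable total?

Meeting every minimum uses 3+3+0+2+1 = 9 nurse-hours, leaving 38.
Highest care index per hour first: Rehab 210 > ICU 200 > Neuro 180 > Psych 170 > Ortho 70.
Rehab: +15 to 18 (cap) → 23 left.
ICU: +5 to 5 (cap) → 18 left.
Neuro: +15 to 16 (cap) → 3 left.
Psych has room for 11 more but only 3 remain, so it gets 6.
Total = 170×6 + 210×18 + 200×5 + 70×2 + 180×16 = 8820.

8820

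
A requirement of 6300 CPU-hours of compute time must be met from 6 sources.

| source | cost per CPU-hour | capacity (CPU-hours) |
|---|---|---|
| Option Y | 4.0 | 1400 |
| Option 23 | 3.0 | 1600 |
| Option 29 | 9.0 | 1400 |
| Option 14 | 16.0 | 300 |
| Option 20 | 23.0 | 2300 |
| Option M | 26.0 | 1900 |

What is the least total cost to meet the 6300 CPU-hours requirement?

64600

Fill from the cheapest source first.
Option 23 (3.0): use full 1600 → 4700 CPU-hours to go.
Option Y at 4.0: take all 1400 CPU-hours → 3300 still needed.
Option 29 at 9.0: take all 1400 CPU-hours → 1900 still needed.
Option 14 at 16.0: take all 300 CPU-hours → 1600 still needed.
Option 20 (23.0): take the remaining 1600 → done.
Option M: unused.
Cost = 1600×3.0 + 1400×4.0 + 1400×9.0 + 300×16.0 + 1600×23.0 = 64600.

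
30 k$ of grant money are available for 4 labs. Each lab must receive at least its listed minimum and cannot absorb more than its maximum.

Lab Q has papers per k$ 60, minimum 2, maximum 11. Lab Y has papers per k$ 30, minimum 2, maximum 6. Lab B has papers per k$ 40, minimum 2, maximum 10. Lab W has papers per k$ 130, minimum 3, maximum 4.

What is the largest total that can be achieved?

1730

Meeting every minimum uses 2+2+2+3 = 9 k$, leaving 21.
Highest papers per k$ first: Lab W 130 > Lab Q 60 > Lab B 40 > Lab Y 30.
Give Lab W 1 more to hit its cap of 4 → 20 left.
Give Lab Q 9 more to hit its cap of 11 → 11 left.
Lab B takes 8 more to reach its cap of 10 → 3 left.
Only 3 left; Lab Y takes them to reach 5.
Total = 60×11 + 30×5 + 40×10 + 130×4 = 1730.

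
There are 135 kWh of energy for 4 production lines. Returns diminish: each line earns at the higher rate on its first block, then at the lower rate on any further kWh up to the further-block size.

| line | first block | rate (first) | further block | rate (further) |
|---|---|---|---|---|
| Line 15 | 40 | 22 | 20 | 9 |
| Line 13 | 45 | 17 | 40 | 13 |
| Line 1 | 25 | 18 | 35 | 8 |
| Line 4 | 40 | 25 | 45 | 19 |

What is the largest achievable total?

Treat each block as its own option and order by rate: Line 4/tier1 25 > Line 15/tier1 22 > Line 4/tier2 19 > Line 1/tier1 18 > Line 13/tier1 17 > Line 13/tier2 13 > Line 15/tier2 9 > Line 1/tier2 8.
Fill Line 4 tier1 block (40 at 25) — 95 left.
Fill Line 15 tier1 block (40 at 22) — 55 left.
Line 4/tier2 (19): +45 — 10 left.
Line 1 tier1 at 18: only 10 left, fill 10.
Total = 25×40 + 22×40 + 19×45 + 18×10 = 2915.

2915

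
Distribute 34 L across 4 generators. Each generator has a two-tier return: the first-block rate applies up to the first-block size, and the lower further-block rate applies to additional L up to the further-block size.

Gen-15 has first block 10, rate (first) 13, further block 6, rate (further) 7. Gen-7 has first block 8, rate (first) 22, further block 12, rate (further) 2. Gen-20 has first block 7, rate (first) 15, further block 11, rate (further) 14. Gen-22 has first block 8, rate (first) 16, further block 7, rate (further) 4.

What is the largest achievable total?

Rank every tier by rate: Gen-7/tier1 22 > Gen-22/tier1 16 > Gen-20/tier1 15 > Gen-20/tier2 14 > Gen-15/tier1 13 > Gen-15/tier2 7 > Gen-22/tier2 4 > Gen-7/tier2 2.
Gen-7 tier1 at 22: fill all 8 — 26 left.
Gen-22/tier1 (16): +8 — 18 left.
Fill Gen-20 tier1 block (7 at 15) — 11 left.
Gen-20/tier2 (14): +11 — 0 left.
Total = 22×8 + 16×8 + 15×7 + 14×11 = 563.

563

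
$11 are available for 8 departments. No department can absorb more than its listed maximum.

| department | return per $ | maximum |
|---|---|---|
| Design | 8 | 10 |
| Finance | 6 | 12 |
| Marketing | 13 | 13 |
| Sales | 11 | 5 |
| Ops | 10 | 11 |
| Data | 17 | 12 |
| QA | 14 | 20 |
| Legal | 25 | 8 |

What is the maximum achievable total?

251

Rank by return per $: Legal 25 > Data 17 > QA 14 > Marketing 13 > Sales 11 > Ops 10 > Design 8 > Finance 6.
Legal takes 8 to reach its cap of 8 → 3 left.
Data: +3 (room for 12) → 3. Pool exhausted.
Total = 17×3 + 25×8 = 251.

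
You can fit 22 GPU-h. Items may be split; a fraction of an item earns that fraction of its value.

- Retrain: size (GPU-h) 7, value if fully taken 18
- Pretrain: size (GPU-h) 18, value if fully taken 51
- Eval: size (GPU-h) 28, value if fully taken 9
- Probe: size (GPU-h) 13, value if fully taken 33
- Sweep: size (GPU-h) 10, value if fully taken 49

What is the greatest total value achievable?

83

Best value per unit of size first: Sweep 49/10≈4.9, Pretrain 51/18≈2.83, Retrain 18/7≈2.57, Probe 33/13≈2.54, Eval 9/28≈0.321.
Take all of Sweep (10 GPU-h, value 49) → 12 GPU-h left.
Fill the last 12 GPU-h with part of Pretrain: 12/18 of it earns 34.
Total value = 83.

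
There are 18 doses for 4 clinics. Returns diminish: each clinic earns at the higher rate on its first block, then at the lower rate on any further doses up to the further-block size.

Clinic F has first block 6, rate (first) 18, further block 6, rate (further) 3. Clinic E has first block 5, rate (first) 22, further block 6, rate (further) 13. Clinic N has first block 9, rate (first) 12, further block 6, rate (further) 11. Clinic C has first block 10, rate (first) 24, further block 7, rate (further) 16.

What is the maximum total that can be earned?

Treat each block as its own option and order by rate: Clinic C/T1 24 > Clinic E/T1 22 > Clinic F/T1 18 > Clinic C/T2 16 > Clinic E/T2 13 > Clinic N/T1 12 > Clinic N/T2 11 > Clinic F/T2 3.
Fill Clinic C T1 block (10 at 24) → 8 left.
Clinic E T1 at 22: fill all 5 → 3 left.
3 remain; put them into Clinic F T1 at 18.
Total = 24×10 + 22×5 + 18×3 = 404.

404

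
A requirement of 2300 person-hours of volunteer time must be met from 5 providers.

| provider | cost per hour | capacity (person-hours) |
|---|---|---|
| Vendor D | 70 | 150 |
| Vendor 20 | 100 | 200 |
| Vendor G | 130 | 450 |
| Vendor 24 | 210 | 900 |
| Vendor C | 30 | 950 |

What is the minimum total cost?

233000

Fill from the cheapest provider first.
Vendor C at 30: take all 950 person-hours → 1350 still needed.
Vendor D at 70: take all 150 person-hours → 1200 still needed.
Vendor 20 (100): use full 200 → 1000 person-hours to go.
Take 450 from Vendor G at 130 → need 550 more.
Vendor 24 (210): take the remaining 550 → done.
Cost = 950×30 + 150×70 + 200×100 + 450×130 + 550×210 = 233000.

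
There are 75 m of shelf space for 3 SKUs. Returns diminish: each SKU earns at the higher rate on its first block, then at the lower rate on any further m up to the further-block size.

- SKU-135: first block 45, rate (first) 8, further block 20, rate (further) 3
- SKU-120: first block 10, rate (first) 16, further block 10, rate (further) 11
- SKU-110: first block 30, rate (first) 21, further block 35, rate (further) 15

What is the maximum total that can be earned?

1315

Order all 6 blocks by rate: SKU-110/tier1 21 > SKU-120/tier1 16 > SKU-110/tier2 15 > SKU-120/tier2 11 > SKU-135/tier1 8 > SKU-135/tier2 3.
SKU-110/tier1 (21): +30 → 45 left.
Fill SKU-120 tier1 block (10 at 16) → 35 left.
SKU-110 tier2 at 15: fill all 35 → 0 left.
Total = 21×30 + 16×10 + 15×35 = 1315.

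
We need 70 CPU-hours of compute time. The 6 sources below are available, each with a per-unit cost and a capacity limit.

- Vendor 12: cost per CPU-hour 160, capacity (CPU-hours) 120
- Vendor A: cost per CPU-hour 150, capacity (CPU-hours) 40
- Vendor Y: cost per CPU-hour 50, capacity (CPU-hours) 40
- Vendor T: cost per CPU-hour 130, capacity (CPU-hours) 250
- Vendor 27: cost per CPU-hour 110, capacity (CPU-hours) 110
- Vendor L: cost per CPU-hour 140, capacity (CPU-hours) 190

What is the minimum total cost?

Use sources in increasing cost order.
Take 40 from Vendor Y at 50 ; need 30 more.
Take 30 from Vendor 27 at 110 to finish.
Vendor T, Vendor L, Vendor A, Vendor 12: unused.
Cost = 40×50 + 30×110 = 5300.

5300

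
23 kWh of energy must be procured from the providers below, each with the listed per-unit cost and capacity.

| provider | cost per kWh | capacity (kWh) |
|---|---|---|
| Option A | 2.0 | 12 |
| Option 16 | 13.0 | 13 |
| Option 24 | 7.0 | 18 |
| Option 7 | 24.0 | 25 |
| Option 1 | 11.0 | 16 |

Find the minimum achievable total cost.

Use providers in increasing cost order.
Option A at 2.0: take all 12 kWh ; 11 still needed.
Take 11 from Option 24 at 7.0 to finish.
Option 1, Option 16, Option 7: unused.
Cost = 12×2.0 + 11×7.0 = 101.

101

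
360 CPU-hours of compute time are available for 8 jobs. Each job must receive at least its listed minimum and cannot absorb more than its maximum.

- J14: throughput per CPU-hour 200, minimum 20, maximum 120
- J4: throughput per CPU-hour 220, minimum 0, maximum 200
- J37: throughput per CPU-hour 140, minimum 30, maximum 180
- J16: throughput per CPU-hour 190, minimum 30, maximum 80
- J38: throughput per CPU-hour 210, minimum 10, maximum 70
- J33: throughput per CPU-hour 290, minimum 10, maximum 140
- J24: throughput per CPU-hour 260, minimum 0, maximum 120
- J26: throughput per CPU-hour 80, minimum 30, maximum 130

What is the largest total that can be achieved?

Meeting every minimum uses 20+0+30+30+10+10+0+30 = 130 CPU-hours, leaving 230.
Order the jobs by throughput per CPU-hour: J33 290 > J24 260 > J4 220 > J38 210 > J14 200 > J16 190 > J37 140 > J26 80.
J33: +130 to 140 (cap) — 100 left.
J24 has room for 120 more but only 100 remain, so it gets 100.
Total = 200×20 + 140×30 + 190×30 + 210×10 + 290×140 + 260×100 + 80×30 = 85000.

85000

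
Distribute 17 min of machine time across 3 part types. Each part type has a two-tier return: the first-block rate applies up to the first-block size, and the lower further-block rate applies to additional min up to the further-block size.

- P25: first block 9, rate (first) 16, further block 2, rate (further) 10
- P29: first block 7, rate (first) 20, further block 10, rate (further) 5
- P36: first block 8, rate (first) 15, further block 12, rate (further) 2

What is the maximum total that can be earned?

299

Treat each block as its own option and order by rate: P29/first 20 > P25/first 16 > P36/first 15 > P25/second 10 > P29/second 5 > P36/second 2.
Fill P29 first block (7 at 20) ; 10 left.
P25 first at 16: fill all 9 ; 1 left.
P36 first at 15: only 1 left, fill 1.
Total = 20×7 + 16×9 + 15×1 = 299.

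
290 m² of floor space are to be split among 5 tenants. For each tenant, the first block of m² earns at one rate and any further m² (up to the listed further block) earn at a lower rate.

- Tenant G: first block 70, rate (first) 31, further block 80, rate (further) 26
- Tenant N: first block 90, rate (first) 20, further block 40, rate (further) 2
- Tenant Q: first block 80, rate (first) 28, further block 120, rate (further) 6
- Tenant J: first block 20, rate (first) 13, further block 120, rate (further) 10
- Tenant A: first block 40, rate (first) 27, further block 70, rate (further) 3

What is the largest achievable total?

7970

Order all 10 blocks by rate: Tenant G/first 31 > Tenant Q/first 28 > Tenant A/first 27 > Tenant G/second 26 > Tenant N/first 20 > Tenant J/first 13 > Tenant J/second 10 > Tenant Q/second 6 > Tenant A/second 3 > Tenant N/second 2.
Tenant G/first (31): +70 ; 220 left.
Fill Tenant Q first block (80 at 28) ; 140 left.
Fill Tenant A first block (40 at 27) ; 100 left.
Tenant G second at 26: fill all 80 ; 20 left.
Tenant N/first: +20 of 90 at 20; pool empty.
Total = 31×70 + 28×80 + 27×40 + 26×80 + 20×20 = 7970.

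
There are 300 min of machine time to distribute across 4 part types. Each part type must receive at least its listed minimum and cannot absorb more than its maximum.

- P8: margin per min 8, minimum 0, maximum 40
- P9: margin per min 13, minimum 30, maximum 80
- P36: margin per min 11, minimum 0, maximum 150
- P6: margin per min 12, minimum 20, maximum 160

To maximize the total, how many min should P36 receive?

60

Meeting every minimum uses 0+30+0+20 = 50 min, leaving 250.
Order the part types by margin per min: P9 13 > P6 12 > P36 11 > P8 8.
P9 takes 50 more to reach its cap of 80 ; 200 left.
P6 takes 140 more to reach its cap of 160 ; 60 left.
P36: +60 (room for 150) → 60. Pool exhausted.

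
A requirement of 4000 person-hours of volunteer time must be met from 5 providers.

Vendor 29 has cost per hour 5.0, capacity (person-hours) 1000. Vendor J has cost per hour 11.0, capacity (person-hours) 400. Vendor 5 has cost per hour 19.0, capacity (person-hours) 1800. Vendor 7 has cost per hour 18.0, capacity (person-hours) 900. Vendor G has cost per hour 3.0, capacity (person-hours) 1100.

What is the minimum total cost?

40300

Fill from the cheapest provider first.
Vendor G at 3.0: take all 1100 person-hours — 2900 still needed.
Take 1000 from Vendor 29 at 5.0 — need 1900 more.
Vendor J (11.0): use full 400 — 1500 person-hours to go.
Vendor 7 at 18.0: take all 900 person-hours — 600 still needed.
Vendor 5 (19.0): take the remaining 600 — done.
Cost = 1100×3.0 + 1000×5.0 + 400×11.0 + 900×18.0 + 600×19.0 = 40300.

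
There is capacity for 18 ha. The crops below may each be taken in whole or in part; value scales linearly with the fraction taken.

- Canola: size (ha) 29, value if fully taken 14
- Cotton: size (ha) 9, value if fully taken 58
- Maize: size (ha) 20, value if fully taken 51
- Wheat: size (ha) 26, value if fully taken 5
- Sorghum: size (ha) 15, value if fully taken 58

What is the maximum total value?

92.8

Rank by value-to-size ratio: Cotton 58/9≈6.44, Sorghum 58/15≈3.87, Maize 51/20≈2.55, Canola 14/29≈0.483, Wheat 5/26≈0.192.
All 9 ha of Cotton fit (value 58) — 9 remain.
9 ha left: a 9/15 share of Sorghum gives 58×9/15 = 34.8.
Total value = 92.8.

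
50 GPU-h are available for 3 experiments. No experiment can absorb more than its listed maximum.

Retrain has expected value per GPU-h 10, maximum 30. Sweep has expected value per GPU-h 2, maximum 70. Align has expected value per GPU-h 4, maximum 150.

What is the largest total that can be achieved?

380

Highest expected value per GPU-h first: Retrain 10 > Align 4 > Sweep 2.
Give Retrain 30 to hit its cap of 30 ; 20 left.
Only 20 left; Align takes them to reach 20.
Total = 10×30 + 4×20 = 380.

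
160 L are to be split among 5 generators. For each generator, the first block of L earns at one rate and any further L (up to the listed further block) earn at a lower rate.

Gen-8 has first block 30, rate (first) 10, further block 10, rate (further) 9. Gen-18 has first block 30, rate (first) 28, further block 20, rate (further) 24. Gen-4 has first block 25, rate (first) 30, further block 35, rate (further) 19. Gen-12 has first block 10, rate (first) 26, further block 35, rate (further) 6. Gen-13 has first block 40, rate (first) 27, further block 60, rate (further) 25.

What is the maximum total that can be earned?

4305

Treat each block as its own option and order by rate: Gen-4/tier1 30 > Gen-18/tier1 28 > Gen-13/tier1 27 > Gen-12/tier1 26 > Gen-13/tier2 25 > Gen-18/tier2 24 > Gen-4/tier2 19 > Gen-8/tier1 10 > Gen-8/tier2 9 > Gen-12/tier2 6.
Fill Gen-4 tier1 block (25 at 30) ; 135 left.
Gen-18 tier1 at 28: fill all 30 ; 105 left.
Fill Gen-13 tier1 block (40 at 27) ; 65 left.
Gen-12/tier1 (26): +10 ; 55 left.
Gen-13/tier2: +55 of 60 at 25; pool empty.
Total = 30×25 + 28×30 + 27×40 + 26×10 + 25×55 = 4305.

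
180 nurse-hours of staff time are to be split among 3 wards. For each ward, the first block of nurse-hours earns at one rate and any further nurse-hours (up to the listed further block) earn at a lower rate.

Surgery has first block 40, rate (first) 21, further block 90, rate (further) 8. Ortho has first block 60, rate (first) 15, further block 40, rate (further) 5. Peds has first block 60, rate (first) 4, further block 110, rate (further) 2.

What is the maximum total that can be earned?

2380

Order all 6 blocks by rate: Surgery/T1 21 > Ortho/T1 15 > Surgery/T2 8 > Ortho/T2 5 > Peds/T1 4 > Peds/T2 2.
Surgery T1 at 21: fill all 40 — 140 left.
Ortho T1 at 15: fill all 60 — 80 left.
Surgery T2 at 8: only 80 left, fill 80.
Total = 21×40 + 15×60 + 8×80 = 2380.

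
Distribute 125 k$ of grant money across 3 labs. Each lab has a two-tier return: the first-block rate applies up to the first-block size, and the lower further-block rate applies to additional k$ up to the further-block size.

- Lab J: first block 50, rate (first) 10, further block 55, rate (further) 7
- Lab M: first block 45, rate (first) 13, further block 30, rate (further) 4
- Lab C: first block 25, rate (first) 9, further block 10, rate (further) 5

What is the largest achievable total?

1345

Rank every tier by rate: Lab M/first 13 > Lab J/first 10 > Lab C/first 9 > Lab J/second 7 > Lab C/second 5 > Lab M/second 4.
Fill Lab M first block (45 at 13) ; 80 left.
Lab J/first (10): +50 ; 30 left.
Lab C first at 9: fill all 25 ; 5 left.
5 remain; put them into Lab J second at 7.
Total = 13×45 + 10×50 + 9×25 + 7×5 = 1345.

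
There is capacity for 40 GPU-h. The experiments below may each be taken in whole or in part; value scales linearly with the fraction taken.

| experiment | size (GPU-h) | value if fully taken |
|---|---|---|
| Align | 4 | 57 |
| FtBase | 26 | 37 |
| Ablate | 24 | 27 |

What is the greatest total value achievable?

105.25

Best value per unit of size first: Align 57/4≈14.2, FtBase 37/26≈1.42, Ablate 27/24≈1.12.
Align: take in full, 4 GPU-h for value 57 ; 36 left.
Take all of FtBase (26 GPU-h, value 37) ; 10 GPU-h left.
Only 10 GPU-h remain; take 10/24 of Ablate for value 27×10/24 = 11.25.
Total value = 105.25.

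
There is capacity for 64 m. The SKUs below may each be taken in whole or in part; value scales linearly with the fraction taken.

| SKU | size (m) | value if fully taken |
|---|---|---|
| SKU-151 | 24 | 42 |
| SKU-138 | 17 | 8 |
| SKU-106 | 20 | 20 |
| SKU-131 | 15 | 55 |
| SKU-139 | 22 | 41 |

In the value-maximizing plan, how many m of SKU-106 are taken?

3

Rank by value-to-size ratio: SKU-131 55/15≈3.67, SKU-139 41/22≈1.86, SKU-151 42/24≈1.75, SKU-106 20/20≈1, SKU-138 8/17≈0.471.
Take all of SKU-131 (15 m, value 55) — 49 m left.
Take all of SKU-139 (22 m, value 41) — 27 m left.
SKU-151: take in full, 24 m for value 42 — 3 left.
3 m left: a 3/20 share of SKU-106 gives 20×3/20 = 3.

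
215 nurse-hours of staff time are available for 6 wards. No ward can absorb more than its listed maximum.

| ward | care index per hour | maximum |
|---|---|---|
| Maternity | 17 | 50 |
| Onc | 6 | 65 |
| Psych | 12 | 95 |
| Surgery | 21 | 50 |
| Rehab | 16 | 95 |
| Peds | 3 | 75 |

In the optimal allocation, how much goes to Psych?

Rank by care index per hour: Surgery 21 > Maternity 17 > Rehab 16 > Psych 12 > Onc 6 > Peds 3.
Surgery takes 50 to reach its cap of 50 → 165 left.
Maternity: +50 to 50 (cap) → 115 left.
Rehab: +95 to 95 (cap) → 20 left.
Psych: +20 (room for 95) → 20. Pool exhausted.

20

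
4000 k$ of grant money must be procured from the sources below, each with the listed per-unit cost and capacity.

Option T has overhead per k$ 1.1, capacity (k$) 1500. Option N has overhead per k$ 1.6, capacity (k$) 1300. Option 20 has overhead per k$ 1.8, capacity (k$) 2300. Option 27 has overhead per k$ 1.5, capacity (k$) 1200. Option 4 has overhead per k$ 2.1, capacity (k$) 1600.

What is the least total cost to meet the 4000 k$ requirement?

Fill from the cheapest source first.
Option T at 1.1: take all 1500 k$ — 2500 still needed.
Option 27 at 1.5: take all 1200 k$ — 1300 still needed.
Option N at 1.6: take all 1300 k$ — 0 still needed.
Option 20, Option 4: unused.
Cost = 1500×1.1 + 1200×1.5 + 1300×1.6 = 5530.

5530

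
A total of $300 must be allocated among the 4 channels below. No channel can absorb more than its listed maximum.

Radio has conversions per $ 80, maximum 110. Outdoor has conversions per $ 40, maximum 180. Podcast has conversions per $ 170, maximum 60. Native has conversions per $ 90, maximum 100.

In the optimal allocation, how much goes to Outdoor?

30

Highest conversions per $ first: Podcast 170 > Native 90 > Radio 80 > Outdoor 40.
Give Podcast 60 to hit its cap of 60 → 240 left.
Give Native 100 to hit its cap of 100 → 140 left.
Radio: +110 to 110 (cap) → 30 left.
Only 30 left; Outdoor takes them to reach 30.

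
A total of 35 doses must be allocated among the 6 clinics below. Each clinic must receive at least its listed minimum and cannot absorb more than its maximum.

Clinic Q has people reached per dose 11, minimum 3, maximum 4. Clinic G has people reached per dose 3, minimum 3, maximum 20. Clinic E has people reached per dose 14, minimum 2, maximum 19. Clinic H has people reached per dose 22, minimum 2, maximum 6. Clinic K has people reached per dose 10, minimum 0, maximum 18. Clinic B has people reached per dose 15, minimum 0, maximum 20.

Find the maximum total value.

516

Meeting every minimum uses 3+3+2+2+0+0 = 10 doses, leaving 25.
Highest people reached per dose first: Clinic H 22 > Clinic B 15 > Clinic E 14 > Clinic Q 11 > Clinic K 10 > Clinic G 3.
Give Clinic H 4 more to hit its cap of 6 — 21 left.
Clinic B: +20 to 20 (cap) — 1 left.
Clinic E: +1 (room for 17) → 3. Pool exhausted.
Total = 11×3 + 3×3 + 14×3 + 22×6 + 15×20 = 516.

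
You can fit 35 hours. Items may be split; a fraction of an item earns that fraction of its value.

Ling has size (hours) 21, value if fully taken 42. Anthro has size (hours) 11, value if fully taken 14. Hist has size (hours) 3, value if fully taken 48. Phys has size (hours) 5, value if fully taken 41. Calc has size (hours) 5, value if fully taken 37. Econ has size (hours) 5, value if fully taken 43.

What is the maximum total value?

203

Sort by value density: Hist 48/3≈16, Econ 43/5≈8.6, Phys 41/5≈8.2, Calc 37/5≈7.4, Ling 42/21≈2, Anthro 14/11≈1.27.
Take all of Hist (3 hours, value 48) — 32 hours left.
Take all of Econ (5 hours, value 43) — 27 hours left.
All 5 hours of Phys fit (value 41) — 22 remain.
Take all of Calc (5 hours, value 37) — 17 hours left.
Fill the last 17 hours with part of Ling: 17/21 of it earns 34.
Total value = 203.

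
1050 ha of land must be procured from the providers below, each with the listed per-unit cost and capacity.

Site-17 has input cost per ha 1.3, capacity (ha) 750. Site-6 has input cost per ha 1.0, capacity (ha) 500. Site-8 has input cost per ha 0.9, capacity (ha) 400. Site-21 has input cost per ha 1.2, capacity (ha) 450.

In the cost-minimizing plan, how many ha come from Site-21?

150

Cheapest first:
Site-8 (0.9): use full 400 ; 650 ha to go.
Site-6 (1.0): use full 500 ; 150 ha to go.
Site-21 at 1.2: take 150 of its 450 ; requirement met.
Site-17: unused.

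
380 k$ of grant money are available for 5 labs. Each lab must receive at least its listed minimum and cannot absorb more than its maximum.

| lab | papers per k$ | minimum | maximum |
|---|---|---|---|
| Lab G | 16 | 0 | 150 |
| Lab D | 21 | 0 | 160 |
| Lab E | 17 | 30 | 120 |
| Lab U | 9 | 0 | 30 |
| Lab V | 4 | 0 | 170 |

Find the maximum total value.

7000

Meeting every minimum uses 0+0+30+0+0 = 30 k$, leaving 350.
Highest papers per k$ first: Lab D 21 > Lab E 17 > Lab G 16 > Lab U 9 > Lab V 4.
Lab D takes 160 more to reach its cap of 160 ; 190 left.
Lab E takes 90 more to reach its cap of 120 ; 100 left.
Lab G has room for 150 more but only 100 remain, so it gets 100.
Total = 16×100 + 21×160 + 17×120 = 7000.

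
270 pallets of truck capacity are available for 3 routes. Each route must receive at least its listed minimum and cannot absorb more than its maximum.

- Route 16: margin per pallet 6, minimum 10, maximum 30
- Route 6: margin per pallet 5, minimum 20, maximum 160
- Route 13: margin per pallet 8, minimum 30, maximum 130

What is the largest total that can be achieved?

1770

Meeting every minimum uses 10+20+30 = 60 pallets, leaving 210.
Highest margin per pallet first: Route 13 8 > Route 16 6 > Route 6 5.
Give Route 13 100 more to hit its cap of 130 — 110 left.
Route 16: +20 to 30 (cap) — 90 left.
Route 6: +90 (room for 140) → 110. Pool exhausted.
Total = 6×30 + 5×110 + 8×130 = 1770.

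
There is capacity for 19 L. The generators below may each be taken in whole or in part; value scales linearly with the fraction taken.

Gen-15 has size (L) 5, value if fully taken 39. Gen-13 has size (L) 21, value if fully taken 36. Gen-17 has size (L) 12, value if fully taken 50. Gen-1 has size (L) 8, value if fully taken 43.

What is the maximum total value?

107

Best value per unit of size first: Gen-15 39/5≈7.8, Gen-1 43/8≈5.38, Gen-17 50/12≈4.17, Gen-13 36/21≈1.71.
All 5 L of Gen-15 fit (value 39) → 14 remain.
All 8 L of Gen-1 fit (value 43) → 6 remain.
Fill the last 6 L with part of Gen-17: 6/12 of it earns 25.
Total value = 107.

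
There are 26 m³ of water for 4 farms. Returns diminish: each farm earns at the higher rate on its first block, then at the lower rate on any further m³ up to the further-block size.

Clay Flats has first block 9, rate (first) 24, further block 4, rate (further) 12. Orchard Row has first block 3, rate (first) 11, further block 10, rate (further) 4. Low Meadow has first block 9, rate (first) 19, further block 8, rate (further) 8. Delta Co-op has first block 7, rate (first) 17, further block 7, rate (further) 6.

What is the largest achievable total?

518

Order all 8 blocks by rate: Clay Flats/T1 24 > Low Meadow/T1 19 > Delta Co-op/T1 17 > Clay Flats/T2 12 > Orchard Row/T1 11 > Low Meadow/T2 8 > Delta Co-op/T2 6 > Orchard Row/T2 4.
Fill Clay Flats T1 block (9 at 24) ; 17 left.
Low Meadow T1 at 19: fill all 9 ; 8 left.
Delta Co-op/T1 (17): +7 ; 1 left.
Clay Flats/T2: +1 of 4 at 12; pool empty.
Total = 24×9 + 19×9 + 17×7 + 12×1 = 518.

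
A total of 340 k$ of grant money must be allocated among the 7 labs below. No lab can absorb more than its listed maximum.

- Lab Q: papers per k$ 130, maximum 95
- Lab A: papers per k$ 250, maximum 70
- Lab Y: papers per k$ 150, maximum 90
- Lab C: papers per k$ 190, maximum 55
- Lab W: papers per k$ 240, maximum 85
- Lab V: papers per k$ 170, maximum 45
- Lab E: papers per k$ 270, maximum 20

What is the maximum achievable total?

Rank by papers per k$: Lab E 270 > Lab A 250 > Lab W 240 > Lab C 190 > Lab V 170 > Lab Y 150 > Lab Q 130.
Lab E takes 20 to reach its cap of 20 ; 320 left.
Lab A: +70 to 70 (cap) ; 250 left.
Give Lab W 85 to hit its cap of 85 ; 165 left.
Lab C takes 55 to reach its cap of 55 ; 110 left.
Lab V: +45 to 45 (cap) ; 65 left.
Only 65 left; Lab Y takes them to reach 65.
Total = 250×70 + 150×65 + 190×55 + 240×85 + 170×45 + 270×20 = 71150.

71150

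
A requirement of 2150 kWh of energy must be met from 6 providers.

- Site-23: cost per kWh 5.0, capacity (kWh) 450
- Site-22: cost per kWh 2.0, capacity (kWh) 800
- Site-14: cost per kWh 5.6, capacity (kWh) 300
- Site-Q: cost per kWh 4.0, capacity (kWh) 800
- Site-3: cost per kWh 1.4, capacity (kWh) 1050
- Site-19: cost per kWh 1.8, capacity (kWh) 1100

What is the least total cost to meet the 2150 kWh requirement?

3450

Use providers in increasing cost order.
Take 1050 from Site-3 at 1.4 ; need 1100 more.
Take 1100 from Site-19 at 1.8 ; need 0 more.
Site-22, Site-Q, Site-23, Site-14: unused.
Cost = 1050×1.4 + 1100×1.8 = 3450.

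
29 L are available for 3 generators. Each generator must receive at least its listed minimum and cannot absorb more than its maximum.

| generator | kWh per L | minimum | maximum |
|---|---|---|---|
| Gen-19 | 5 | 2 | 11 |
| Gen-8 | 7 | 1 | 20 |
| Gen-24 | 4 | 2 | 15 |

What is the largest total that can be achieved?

183

Meeting every minimum uses 2+1+2 = 5 L, leaving 24.
Highest kWh per L first: Gen-8 7 > Gen-19 5 > Gen-24 4.
Gen-8 takes 19 more to reach its cap of 20 — 5 left.
Gen-19 has room for 9 more but only 5 remain, so it gets 7.
Total = 5×7 + 7×20 + 4×2 = 183.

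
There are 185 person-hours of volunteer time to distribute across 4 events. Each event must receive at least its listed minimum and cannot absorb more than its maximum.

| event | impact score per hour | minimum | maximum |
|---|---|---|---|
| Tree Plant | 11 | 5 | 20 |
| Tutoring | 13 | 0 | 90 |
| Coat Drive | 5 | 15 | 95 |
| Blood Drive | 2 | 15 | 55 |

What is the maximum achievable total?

Meeting every minimum uses 5+0+15+15 = 35 person-hours, leaving 150.
Highest impact score per hour first: Tutoring 13 > Tree Plant 11 > Coat Drive 5 > Blood Drive 2.
Tutoring: +90 to 90 (cap) ; 60 left.
Tree Plant takes 15 more to reach its cap of 20 ; 45 left.
Only 45 left; Coat Drive takes them to reach 60.
Total = 11×20 + 13×90 + 5×60 + 2×15 = 1720.

1720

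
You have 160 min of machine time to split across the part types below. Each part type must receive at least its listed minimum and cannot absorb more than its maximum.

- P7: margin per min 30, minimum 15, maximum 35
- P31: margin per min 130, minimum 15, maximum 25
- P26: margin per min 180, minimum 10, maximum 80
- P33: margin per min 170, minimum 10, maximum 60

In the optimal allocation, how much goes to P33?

Meeting every minimum uses 15+15+10+10 = 50 min, leaving 110.
Rank by margin per min: P26 180 > P33 170 > P31 130 > P7 30.
P26 takes 70 more to reach its cap of 80 — 40 left.
P33: +40 (room for 50) → 50. Pool exhausted.

50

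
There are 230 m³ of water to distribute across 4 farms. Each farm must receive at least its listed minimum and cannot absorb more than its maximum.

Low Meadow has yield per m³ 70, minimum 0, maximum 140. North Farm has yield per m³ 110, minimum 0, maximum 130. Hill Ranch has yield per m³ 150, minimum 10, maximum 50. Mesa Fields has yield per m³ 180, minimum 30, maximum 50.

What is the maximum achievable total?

Meeting every minimum uses 0+0+10+30 = 40 m³, leaving 190.
Rank by yield per m³: Mesa Fields 180 > Hill Ranch 150 > North Farm 110 > Low Meadow 70.
Mesa Fields: +20 to 50 (cap) → 170 left.
Give Hill Ranch 40 more to hit its cap of 50 → 130 left.
North Farm: +130 to 130 (cap) → 0 left.
Total = 110×130 + 150×50 + 180×50 = 30800.

30800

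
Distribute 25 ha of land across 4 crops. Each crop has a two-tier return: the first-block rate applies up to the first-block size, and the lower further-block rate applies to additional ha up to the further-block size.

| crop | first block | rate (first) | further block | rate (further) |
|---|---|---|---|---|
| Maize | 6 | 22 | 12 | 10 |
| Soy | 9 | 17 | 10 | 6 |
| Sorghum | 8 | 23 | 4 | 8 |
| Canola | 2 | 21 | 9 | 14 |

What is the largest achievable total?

511

Rank every tier by rate: Sorghum/first 23 > Maize/first 22 > Canola/first 21 > Soy/first 17 > Canola/second 14 > Maize/second 10 > Sorghum/second 8 > Soy/second 6.
Sorghum first at 23: fill all 8 → 17 left.
Maize/first (22): +6 → 11 left.
Canola/first (21): +2 → 9 left.
Fill Soy first block (9 at 17) → 0 left.
Total = 23×8 + 22×6 + 21×2 + 17×9 = 511.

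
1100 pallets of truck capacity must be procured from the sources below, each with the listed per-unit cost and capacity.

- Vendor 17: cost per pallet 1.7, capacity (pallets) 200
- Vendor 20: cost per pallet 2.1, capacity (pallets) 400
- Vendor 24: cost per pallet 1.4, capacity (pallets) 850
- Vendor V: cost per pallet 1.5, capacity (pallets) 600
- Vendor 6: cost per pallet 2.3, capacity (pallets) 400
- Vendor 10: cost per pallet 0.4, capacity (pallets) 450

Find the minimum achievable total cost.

Use sources in increasing cost order.
Vendor 10 at 0.4: take all 450 pallets — 650 still needed.
Vendor 24 at 1.4: take 650 of its 850 — requirement met.
Vendor V, Vendor 17, Vendor 20, Vendor 6: unused.
Cost = 450×0.4 + 650×1.4 = 1090.

1090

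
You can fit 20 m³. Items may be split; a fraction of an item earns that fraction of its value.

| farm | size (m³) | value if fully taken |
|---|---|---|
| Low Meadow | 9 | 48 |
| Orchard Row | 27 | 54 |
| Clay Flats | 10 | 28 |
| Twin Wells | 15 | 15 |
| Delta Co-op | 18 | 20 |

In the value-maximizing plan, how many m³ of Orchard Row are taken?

Rank by value-to-size ratio: Low Meadow 48/9≈5.33, Clay Flats 28/10≈2.8, Orchard Row 54/27≈2, Delta Co-op 20/18≈1.11, Twin Wells 15/15≈1.
Low Meadow: take in full, 9 m³ for value 48 → 11 left.
All 10 m³ of Clay Flats fit (value 28) → 1 remain.
1 m³ left: a 1/27 share of Orchard Row gives 54×1/27 = 2.

1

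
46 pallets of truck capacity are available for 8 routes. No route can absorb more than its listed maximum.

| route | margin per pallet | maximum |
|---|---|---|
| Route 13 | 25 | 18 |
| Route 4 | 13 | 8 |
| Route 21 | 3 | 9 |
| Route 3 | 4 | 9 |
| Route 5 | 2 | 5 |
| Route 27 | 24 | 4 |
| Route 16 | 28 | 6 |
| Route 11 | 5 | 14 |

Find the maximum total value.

Rank by margin per pallet: Route 16 28 > Route 13 25 > Route 27 24 > Route 4 13 > Route 11 5 > Route 3 4 > Route 21 3 > Route 5 2.
Route 16: +6 to 6 (cap) ; 40 left.
Route 13 takes 18 to reach its cap of 18 ; 22 left.
Route 27 takes 4 to reach its cap of 4 ; 18 left.
Route 4: +8 to 8 (cap) ; 10 left.
Route 11 has room for 14 but only 10 remain, so it gets 10.
Total = 25×18 + 13×8 + 24×4 + 28×6 + 5×10 = 868.

868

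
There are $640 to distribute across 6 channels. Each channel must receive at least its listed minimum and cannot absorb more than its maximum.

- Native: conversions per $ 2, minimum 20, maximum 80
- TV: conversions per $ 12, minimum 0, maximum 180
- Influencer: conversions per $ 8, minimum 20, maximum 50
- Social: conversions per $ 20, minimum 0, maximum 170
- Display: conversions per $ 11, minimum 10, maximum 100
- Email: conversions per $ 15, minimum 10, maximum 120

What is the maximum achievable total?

Meeting every minimum uses 20+0+20+0+10+10 = 60 $, leaving 580.
Rank by conversions per $: Social 20 > Email 15 > TV 12 > Display 11 > Influencer 8 > Native 2.
Social: +170 to 170 (cap) — 410 left.
Email takes 110 more to reach its cap of 120 — 300 left.
TV: +180 to 180 (cap) — 120 left.
Give Display 90 more to hit its cap of 100 — 30 left.
Give Influencer 30 more to hit its cap of 50 — 0 left.
Total = 2×20 + 12×180 + 8×50 + 20×170 + 11×100 + 15×120 = 8900.

8900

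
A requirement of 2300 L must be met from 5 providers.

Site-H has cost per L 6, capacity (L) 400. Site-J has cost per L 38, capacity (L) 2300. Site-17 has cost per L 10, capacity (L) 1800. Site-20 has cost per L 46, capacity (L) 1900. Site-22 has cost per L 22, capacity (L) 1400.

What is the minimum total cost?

Use providers in increasing cost order.
Site-H (6): use full 400 → 1900 L to go.
Take 1800 from Site-17 at 10 → need 100 more.
Site-22 (22): take the remaining 100 → done.
Site-J, Site-20: unused.
Cost = 400×6 + 1800×10 + 100×22 = 22600.

22600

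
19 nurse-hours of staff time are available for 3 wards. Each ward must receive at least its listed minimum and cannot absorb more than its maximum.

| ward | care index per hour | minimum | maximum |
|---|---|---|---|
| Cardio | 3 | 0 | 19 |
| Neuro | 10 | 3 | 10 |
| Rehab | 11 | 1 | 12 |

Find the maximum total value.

Meeting every minimum uses 0+3+1 = 4 nurse-hours, leaving 15.
Rank by care index per hour: Rehab 11 > Neuro 10 > Cardio 3.
Rehab: +11 to 12 (cap) → 4 left.
Only 4 left; Neuro takes them to reach 7.
Total = 10×7 + 11×12 = 202.

202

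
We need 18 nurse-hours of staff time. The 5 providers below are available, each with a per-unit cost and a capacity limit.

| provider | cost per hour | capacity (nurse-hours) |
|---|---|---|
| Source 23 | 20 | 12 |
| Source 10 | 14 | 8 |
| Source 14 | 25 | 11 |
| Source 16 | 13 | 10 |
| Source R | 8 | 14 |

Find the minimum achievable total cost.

164

Fill from the cheapest provider first.
Source R (8): use full 14 ; 4 nurse-hours to go.
Source 16 (13): take the remaining 4 ; done.
Source 10, Source 23, Source 14: unused.
Cost = 14×8 + 4×13 = 164.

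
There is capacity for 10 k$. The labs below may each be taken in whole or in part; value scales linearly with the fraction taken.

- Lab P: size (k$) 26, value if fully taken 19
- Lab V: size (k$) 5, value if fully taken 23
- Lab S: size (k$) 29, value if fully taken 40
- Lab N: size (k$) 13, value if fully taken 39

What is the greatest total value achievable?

Rank by value-to-size ratio: Lab V 23/5≈4.6, Lab N 39/13≈3, Lab S 40/29≈1.38, Lab P 19/26≈0.731.
Take all of Lab V (5 k$, value 23) ; 5 k$ left.
Only 5 k$ remain; take 5/13 of Lab N for value 39×5/13 = 15.
Total value = 38.

38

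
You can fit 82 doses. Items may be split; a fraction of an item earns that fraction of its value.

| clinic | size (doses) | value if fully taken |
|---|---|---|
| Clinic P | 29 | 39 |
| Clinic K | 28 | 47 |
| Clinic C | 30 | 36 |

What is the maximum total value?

116

Sort by value density: Clinic K 47/28≈1.68, Clinic P 39/29≈1.34, Clinic C 36/30≈1.2.
Take all of Clinic K (28 doses, value 47) — 54 doses left.
Clinic P: take in full, 29 doses for value 39 — 25 left.
Fill the last 25 doses with part of Clinic C: 25/30 of it earns 30.
Total value = 116.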